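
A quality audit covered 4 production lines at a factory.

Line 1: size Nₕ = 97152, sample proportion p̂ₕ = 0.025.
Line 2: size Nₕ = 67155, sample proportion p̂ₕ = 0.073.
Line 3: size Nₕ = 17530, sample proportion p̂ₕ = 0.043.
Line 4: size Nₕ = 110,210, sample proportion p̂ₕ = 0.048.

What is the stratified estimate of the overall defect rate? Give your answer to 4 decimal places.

0.0458

N = 97152 + 67155 + 17530 + 110210 = 292047.
Overall proportion = Σ (Nₕ/N)·p̂ₕ.
Σ Nₕp̂ₕ = 2428.8 + 4902.315 + 753.79 + 5290.08 = 13374.985.
13374.985 / 292047 = 0.045797... → 0.0458.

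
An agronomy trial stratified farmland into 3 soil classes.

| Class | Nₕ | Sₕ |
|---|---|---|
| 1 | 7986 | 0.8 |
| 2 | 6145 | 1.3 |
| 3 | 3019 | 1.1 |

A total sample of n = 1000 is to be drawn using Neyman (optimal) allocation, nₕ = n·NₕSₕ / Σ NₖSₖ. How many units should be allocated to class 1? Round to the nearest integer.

Σ NₕSₕ = 7986·0.8 + 6145·1.3 + 3019·1.1 = 17698.2.
Share for 1: 6388.8/17698.2 = 0.36099.
n_1 = 1000 × 0.36099 = 360.986... → 361.

361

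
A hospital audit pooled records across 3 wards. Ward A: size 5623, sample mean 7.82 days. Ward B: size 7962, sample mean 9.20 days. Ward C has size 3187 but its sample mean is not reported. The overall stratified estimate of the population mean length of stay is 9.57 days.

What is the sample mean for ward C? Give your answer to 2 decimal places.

N = 5623 + 7962 + 3187 = 16772.
Overall total = μ·N = 9.57·16772 = 160508.04.
Subtract the known strata: 5623·7.82 + 7962·9.20 = 117222.26.
Remaining total for ward C: 160508.04 − 117222.26 = 43285.78.
Divide by its size: 43285.78 / 3187 = 13.5820... → 13.58.

13.58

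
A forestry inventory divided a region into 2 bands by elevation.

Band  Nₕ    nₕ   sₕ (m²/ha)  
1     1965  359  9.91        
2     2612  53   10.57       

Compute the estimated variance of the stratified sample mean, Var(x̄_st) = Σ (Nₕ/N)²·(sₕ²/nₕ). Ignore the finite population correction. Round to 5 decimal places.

0.73695

N = 4577; Wₕ = Nₕ/N.
band 1: (1965/4577)²·9.91²/359 = 0.05042154
band 2: (2612/4577)²·10.57²/53 = 0.68652859
Sum = 0.73695013 → 0.73695.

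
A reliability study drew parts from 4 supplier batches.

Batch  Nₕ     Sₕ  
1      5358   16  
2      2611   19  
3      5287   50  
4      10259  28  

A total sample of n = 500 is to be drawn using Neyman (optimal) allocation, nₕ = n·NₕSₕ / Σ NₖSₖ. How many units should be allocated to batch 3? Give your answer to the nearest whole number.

192

Σ NₕSₕ = 5358·16 + 2611·19 + 5287·50 + 10259·28 = 686939.
Share for 3: 264350/686939 = 0.38482.
n_3 = 500 × 0.38482 = 192.412... → 192.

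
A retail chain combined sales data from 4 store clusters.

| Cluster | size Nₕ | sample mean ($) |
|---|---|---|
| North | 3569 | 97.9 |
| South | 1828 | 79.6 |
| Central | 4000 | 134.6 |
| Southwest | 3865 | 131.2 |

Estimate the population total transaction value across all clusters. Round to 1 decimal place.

1540401.9

North: 3569·97.9 = 349405.1
South: 1828·79.6 = 145508.8
Central: 4000·134.6 = 538400
Southwest: 3865·131.2 = 507088
τ̂ = Σ Nₕx̄ₕ = 1540401.9.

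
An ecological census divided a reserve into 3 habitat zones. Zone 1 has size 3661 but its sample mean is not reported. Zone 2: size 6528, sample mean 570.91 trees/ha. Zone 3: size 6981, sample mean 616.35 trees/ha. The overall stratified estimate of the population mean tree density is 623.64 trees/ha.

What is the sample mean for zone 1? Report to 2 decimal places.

731.56

N = 3661 + 6528 + 6981 = 17170.
Overall total = μ·N = 623.64·17170 = 10707898.8.
Subtract the known strata: 6528·570.91 + 6981·616.35 = 8029639.83.
Remaining total for zone 1: 10707898.8 − 8029639.83 = 2678258.97.
Divide by its size: 2678258.97 / 3661 = 731.5649... → 731.56.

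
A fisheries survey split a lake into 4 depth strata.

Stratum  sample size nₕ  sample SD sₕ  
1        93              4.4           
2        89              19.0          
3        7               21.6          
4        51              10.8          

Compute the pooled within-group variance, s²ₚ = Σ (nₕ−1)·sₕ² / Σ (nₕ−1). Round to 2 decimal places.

178.73

1: (93−1)·4.4² = 92·19.36 = 1781.12
2: (89−1)·19.0² = 88·361 = 31768
3: (7−1)·21.6² = 6·466.56 = 2799.36
4: (51−1)·10.8² = 50·116.64 = 5832
Numerator = 42180.48; denominator = Σ(nₕ−1) = 236.
s²ₚ = 42180.48/236 = 178.7308... → 178.73.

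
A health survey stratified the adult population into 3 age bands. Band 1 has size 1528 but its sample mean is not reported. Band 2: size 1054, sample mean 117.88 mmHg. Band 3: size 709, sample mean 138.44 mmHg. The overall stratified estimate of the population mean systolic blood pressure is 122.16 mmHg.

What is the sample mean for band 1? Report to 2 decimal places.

117.56

N = 1528 + 1054 + 709 = 3291.
Overall total = μ·N = 122.16·3291 = 402028.56.
Subtract the known strata: 1054·117.88 + 709·138.44 = 222399.48.
Remaining total for band 1: 402028.56 − 222399.48 = 179629.08.
Divide by its size: 179629.08 / 1528 = 117.5583... → 117.56.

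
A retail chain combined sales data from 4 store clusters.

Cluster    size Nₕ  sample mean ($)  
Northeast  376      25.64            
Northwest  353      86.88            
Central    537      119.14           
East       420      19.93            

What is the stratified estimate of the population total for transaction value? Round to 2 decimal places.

112658.06

Population total = Σ Nₕ·x̄ₕ (each stratum's size times its mean).
376·25.64 + 353·86.88 + 537·119.14 + 420·19.93 = 9640.64 + 30668.64 + 63978.18 + 8370.6 = 112658.06.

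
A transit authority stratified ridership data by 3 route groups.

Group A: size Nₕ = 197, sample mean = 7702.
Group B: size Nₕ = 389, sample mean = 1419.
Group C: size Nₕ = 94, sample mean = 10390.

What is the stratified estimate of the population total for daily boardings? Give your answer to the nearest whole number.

A: 197·7702 = 1517294
B: 389·1419 = 551991
C: 94·10390 = 976660
τ̂ = Σ Nₕx̄ₕ = 3045945.

3045945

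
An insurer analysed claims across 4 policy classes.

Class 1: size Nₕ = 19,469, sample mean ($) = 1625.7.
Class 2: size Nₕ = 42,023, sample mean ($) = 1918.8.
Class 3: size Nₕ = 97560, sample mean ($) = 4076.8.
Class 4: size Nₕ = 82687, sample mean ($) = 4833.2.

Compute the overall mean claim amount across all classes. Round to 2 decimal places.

x̄_st = (Σ Nₕx̄ₕ) / (Σ Nₕ) = (19469·1625.7 + 42023·1918.8 + 97560·4076.8 + 82687·4833.2) / 241739
= 909659902.1 / 241739 = 3762.9836... → 3762.98.

3762.98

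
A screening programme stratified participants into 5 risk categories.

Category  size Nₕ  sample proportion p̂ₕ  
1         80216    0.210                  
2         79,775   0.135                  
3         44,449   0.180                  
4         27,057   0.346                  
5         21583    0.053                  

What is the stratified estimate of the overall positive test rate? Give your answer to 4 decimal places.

Wₕ = Nₕ/N with N = 253080: 0.3170, 0.3152, 0.1756, 0.1069, 0.0853.
p̂_st = 0.3170·0.210 + 0.3152·0.135 + 0.1756·0.180 + 0.1069·0.346 + 0.0853·0.053 ≈ 0.182241... → 0.1822.

0.1822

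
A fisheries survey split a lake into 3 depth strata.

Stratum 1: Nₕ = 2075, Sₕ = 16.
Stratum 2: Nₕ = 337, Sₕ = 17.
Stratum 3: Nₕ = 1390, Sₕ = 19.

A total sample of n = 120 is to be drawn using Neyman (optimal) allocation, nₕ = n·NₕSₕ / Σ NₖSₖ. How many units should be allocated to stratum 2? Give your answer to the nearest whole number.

11

Σ NₕSₕ = 2075·16 + 337·17 + 1390·19 = 65339.
Share for 2: 5729/65339 = 0.08768.
n_2 = 120 × 0.08768 = 10.522... → 11.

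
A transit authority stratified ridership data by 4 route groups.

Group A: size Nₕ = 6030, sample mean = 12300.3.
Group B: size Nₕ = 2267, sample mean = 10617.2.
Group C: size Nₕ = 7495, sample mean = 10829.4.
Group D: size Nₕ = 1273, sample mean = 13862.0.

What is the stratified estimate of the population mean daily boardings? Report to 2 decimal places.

N = 6030 + 2267 + 7495 + 1273 = 17065.
Weight each subgroup mean by Nₕ/N and sum.
Σ Nₕx̄ₕ = 6030·12300.3 + 2267·10617.2 + 7495·10829.4 + 1273·13862.0 = 74170809 + 24069192.4 + 81166353 + 17646326 = 197052680.4.
Divide by N: 197052680.4 / 17065 = 11547.1831... → 11547.18.

11547.18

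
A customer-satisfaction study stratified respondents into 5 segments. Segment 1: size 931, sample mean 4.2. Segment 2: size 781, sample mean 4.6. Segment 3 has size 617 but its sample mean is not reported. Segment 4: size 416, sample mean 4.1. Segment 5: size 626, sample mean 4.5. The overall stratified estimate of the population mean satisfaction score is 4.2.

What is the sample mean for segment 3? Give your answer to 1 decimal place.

N = 931 + 781 + 617 + 416 + 626 = 3371.
Overall total = μ·N = 4.2·3371 = 14158.2.
Subtract the known strata: 931·4.2 + 781·4.6 + 416·4.1 + 626·4.5 = 12025.4.
Remaining total for segment 3: 14158.2 − 12025.4 = 2132.8.
Divide by its size: 2132.8 / 617 = 3.457... → 3.5.

3.5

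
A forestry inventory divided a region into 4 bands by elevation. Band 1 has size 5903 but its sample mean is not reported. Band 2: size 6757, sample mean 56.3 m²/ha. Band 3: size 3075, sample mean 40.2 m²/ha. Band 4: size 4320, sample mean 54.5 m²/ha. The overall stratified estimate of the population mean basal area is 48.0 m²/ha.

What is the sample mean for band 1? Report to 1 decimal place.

N = 5903 + 6757 + 3075 + 4320 = 20055.
Overall total = μ·N = 48.0·20055 = 962640.
Subtract the known strata: 6757·56.3 + 3075·40.2 + 4320·54.5 = 739474.1.
Remaining total for band 1: 962640 − 739474.1 = 223165.9.
Divide by its size: 223165.9 / 5903 = 37.806... → 37.8.

37.8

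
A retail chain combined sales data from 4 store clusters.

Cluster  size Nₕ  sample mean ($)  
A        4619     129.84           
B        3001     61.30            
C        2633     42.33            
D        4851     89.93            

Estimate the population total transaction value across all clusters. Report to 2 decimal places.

A: 4619·129.84 = 599730.96
B: 3001·61.30 = 183961.3
C: 2633·42.33 = 111454.89
D: 4851·89.93 = 436250.43
τ̂ = Σ Nₕx̄ₕ = 1331397.58.

1331397.58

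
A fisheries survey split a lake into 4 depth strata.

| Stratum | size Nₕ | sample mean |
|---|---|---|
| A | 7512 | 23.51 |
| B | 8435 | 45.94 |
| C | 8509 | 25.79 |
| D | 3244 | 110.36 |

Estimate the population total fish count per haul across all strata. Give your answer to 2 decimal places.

A: 7512·23.51 = 176607.12
B: 8435·45.94 = 387503.9
C: 8509·25.79 = 219447.11
D: 3244·110.36 = 358007.84
τ̂ = Σ Nₕx̄ₕ = 1141565.97.

1141565.97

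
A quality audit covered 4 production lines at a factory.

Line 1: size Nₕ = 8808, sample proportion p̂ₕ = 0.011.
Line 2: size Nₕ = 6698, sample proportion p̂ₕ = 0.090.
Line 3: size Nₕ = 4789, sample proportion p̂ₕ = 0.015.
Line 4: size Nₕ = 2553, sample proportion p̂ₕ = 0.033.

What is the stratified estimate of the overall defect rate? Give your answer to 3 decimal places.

0.037

N = 8808 + 6698 + 4789 + 2553 = 22848.
Overall proportion = Σ (Nₕ/N)·p̂ₕ.
Σ Nₕp̂ₕ = 96.888 + 602.82 + 71.835 + 84.249 = 855.792.
855.792 / 22848 = 0.03746... → 0.037.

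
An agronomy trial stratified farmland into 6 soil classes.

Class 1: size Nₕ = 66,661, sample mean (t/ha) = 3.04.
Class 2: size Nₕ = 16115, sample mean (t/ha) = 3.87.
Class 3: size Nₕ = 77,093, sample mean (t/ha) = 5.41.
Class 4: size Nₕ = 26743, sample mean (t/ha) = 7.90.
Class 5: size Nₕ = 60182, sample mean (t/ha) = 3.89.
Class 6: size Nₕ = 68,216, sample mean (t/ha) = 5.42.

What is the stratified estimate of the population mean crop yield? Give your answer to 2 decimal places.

4.75

N = 315010; weights Wₕ = Nₕ/N = (0.2116, 0.0512, 0.2447, 0.0849, 0.1910, 0.2166).
x̄_st = Σ Wₕ·x̄ₕ = 0.2116·3.04 + 0.0512·3.87 + 0.2447·5.41 + 0.0849·7.90 + 0.1910·3.89 + 0.2166·5.42 ≈ 4.7529...
→ 4.75.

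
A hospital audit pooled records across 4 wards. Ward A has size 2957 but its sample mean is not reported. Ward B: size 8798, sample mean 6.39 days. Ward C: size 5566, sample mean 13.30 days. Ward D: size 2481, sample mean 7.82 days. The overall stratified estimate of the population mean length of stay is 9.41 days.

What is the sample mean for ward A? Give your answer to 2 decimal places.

12.41

N = 2957 + 8798 + 5566 + 2481 = 19802.
Overall total = μ·N = 9.41·19802 = 186336.82.
Subtract the known strata: 8798·6.39 + 5566·13.30 + 2481·7.82 = 149648.44.
Remaining total for ward A: 186336.82 − 149648.44 = 36688.38.
Divide by its size: 36688.38 / 2957 = 12.4073... → 12.41.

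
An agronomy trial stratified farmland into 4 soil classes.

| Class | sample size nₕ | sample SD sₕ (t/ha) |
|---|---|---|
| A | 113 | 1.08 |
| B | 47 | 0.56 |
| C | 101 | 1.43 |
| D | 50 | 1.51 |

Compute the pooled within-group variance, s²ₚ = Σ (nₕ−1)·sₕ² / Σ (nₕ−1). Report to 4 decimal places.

A: (113−1)·1.08² = 112·1.1664 = 130.6368
B: (47−1)·0.56² = 46·0.3136 = 14.4256
C: (101−1)·1.43² = 100·2.0449 = 204.49
D: (50−1)·1.51² = 49·2.2801 = 111.7249
Numerator = 461.2773; denominator = Σ(nₕ−1) = 307.
s²ₚ = 461.2773/307 = 1.502532... → 1.5025.

1.5025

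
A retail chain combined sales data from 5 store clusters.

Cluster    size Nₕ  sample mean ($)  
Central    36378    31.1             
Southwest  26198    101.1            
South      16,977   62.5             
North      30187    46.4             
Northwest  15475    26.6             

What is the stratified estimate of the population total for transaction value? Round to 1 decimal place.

Estimate total by summing Nₕ·x̄ₕ over strata.
36378·31.1 + 26198·101.1 + 16977·62.5 + 30187·46.4 + 15475·26.6 = 1131355.8 + 2648617.8 + 1061062.5 + 1400676.8 + 411635 = 6653347.9.

6653347.9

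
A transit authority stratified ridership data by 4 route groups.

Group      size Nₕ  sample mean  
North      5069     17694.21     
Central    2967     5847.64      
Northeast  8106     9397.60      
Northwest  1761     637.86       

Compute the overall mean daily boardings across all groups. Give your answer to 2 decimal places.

10296.72

N = 17903; weights Wₕ = Nₕ/N = (0.2831, 0.1657, 0.4528, 0.0984).
x̄_st = Σ Wₕ·x̄ₕ = 0.2831·17694.21 + 0.1657·5847.64 + 0.4528·9397.60 + 0.0984·637.86 ≈ 10296.7165...
→ 10296.72.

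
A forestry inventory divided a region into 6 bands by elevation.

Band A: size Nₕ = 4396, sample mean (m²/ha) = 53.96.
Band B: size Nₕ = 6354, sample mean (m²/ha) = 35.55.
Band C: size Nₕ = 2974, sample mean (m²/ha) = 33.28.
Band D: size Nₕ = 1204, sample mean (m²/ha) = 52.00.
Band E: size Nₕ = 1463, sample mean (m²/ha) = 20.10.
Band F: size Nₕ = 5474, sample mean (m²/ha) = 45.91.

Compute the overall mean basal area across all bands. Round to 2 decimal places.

41.41

x̄_st = (Σ Nₕx̄ₕ) / (Σ Nₕ) = (4396·53.96 + 6354·35.55 + 2974·33.28 + 1204·52.00 + 1463·20.10 + 5474·45.91) / 21865
= 905393.22 / 21865 = 41.4083... → 41.41.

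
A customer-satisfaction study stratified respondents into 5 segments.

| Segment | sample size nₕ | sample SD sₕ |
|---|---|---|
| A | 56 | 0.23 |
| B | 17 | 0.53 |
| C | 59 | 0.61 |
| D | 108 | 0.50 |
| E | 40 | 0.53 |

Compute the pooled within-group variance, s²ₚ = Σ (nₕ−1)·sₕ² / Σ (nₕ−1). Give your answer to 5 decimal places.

0.24251

A: (56−1)·0.23² = 55·0.0529 = 2.9095
B: (17−1)·0.53² = 16·0.2809 = 4.4944
C: (59−1)·0.61² = 58·0.3721 = 21.5818
D: (108−1)·0.50² = 107·0.25 = 26.75
E: (40−1)·0.53² = 39·0.2809 = 10.9551
Numerator = 66.6908; denominator = Σ(nₕ−1) = 275.
s²ₚ = 66.6908/275 = 0.242512 → 0.24251.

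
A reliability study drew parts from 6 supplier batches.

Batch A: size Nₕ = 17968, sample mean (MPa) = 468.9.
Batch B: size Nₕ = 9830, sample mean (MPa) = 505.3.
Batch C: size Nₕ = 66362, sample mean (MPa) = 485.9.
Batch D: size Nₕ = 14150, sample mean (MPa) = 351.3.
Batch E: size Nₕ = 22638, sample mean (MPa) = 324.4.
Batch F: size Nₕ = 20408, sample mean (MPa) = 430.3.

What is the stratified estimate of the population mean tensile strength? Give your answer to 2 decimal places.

440.91

x̄_st = (Σ Nₕx̄ₕ) / (Σ Nₕ) = (17968·468.9 + 9830·505.3 + 66362·485.9 + 14150·351.3 + 22638·324.4 + 20408·430.3) / 151356
= 66733814.6 / 151356 = 440.9063... → 440.91.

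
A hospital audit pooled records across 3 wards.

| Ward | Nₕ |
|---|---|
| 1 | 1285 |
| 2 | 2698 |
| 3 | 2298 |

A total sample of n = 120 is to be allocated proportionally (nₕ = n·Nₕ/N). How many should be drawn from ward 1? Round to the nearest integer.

Share of ward 1 = 1285/6281 = 0.20459.
Allocate 120 × 0.20459 = 24.550... → 25.

25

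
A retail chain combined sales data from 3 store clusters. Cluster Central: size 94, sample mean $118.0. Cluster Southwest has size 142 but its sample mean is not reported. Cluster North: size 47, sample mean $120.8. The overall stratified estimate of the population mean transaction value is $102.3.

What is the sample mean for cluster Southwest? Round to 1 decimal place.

85.8

Σ Nₕx̄ₕ = N·μ, so 142·x̄_Southwest = 283·102.3 − (94·118.0 + 47·120.8).
= 28950.9 − 16769.6 = 12181.3.
x̄_Southwest = 12181.3 / 142 = 85.784... → 85.8.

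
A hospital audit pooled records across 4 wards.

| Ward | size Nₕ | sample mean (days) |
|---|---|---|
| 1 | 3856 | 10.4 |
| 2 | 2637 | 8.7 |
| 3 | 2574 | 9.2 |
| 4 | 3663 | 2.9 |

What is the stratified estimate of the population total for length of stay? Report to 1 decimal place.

Estimate total by summing Nₕ·x̄ₕ over strata.
3856·10.4 + 2637·8.7 + 2574·9.2 + 3663·2.9 = 40102.4 + 22941.9 + 23680.8 + 10622.7 = 97347.8.

97347.8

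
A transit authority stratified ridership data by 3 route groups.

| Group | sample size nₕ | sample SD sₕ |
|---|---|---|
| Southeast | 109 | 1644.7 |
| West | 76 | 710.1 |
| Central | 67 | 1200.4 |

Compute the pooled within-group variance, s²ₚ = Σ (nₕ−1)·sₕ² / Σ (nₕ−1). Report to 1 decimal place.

Degrees of freedom: 108 + 75 + 66 = 249.
Σ(nₕ−1)sₕ² = 108·2705038.09 + 75·504242.01 + 66·1440960.16 = 425065635.03.
s²ₚ = 425065635.03 / 249 = 1707090.904... → 1707090.9.

1707090.9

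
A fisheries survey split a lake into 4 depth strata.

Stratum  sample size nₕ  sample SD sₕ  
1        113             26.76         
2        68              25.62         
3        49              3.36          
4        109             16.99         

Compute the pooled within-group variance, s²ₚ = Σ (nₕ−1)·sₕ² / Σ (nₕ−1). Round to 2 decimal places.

1: (113−1)·26.76² = 112·716.0976 = 80202.9312
2: (68−1)·25.62² = 67·656.3844 = 43977.7548
3: (49−1)·3.36² = 48·11.2896 = 541.9008
4: (109−1)·16.99² = 108·288.6601 = 31175.2908
Numerator = 155897.8776; denominator = Σ(nₕ−1) = 335.
s²ₚ = 155897.8776/335 = 465.3668... → 465.37.

465.37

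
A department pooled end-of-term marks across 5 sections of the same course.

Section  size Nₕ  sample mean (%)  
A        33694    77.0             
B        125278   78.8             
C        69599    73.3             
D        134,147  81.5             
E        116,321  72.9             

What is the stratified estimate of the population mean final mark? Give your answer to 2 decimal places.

77.20

N = 33694 + 125278 + 69599 + 134147 + 116321 = 479039.
Weight each subgroup mean by Nₕ/N and sum.
Σ Nₕx̄ₕ = 33694·77.0 + 125278·78.8 + 69599·73.3 + 134147·81.5 + 116321·72.9 = 2594438 + 9871906.4 + 5101606.7 + 10932980.5 + 8479800.9 = 36980732.5.
Divide by N: 36980732.5 / 479039 = 77.1977... → 77.20.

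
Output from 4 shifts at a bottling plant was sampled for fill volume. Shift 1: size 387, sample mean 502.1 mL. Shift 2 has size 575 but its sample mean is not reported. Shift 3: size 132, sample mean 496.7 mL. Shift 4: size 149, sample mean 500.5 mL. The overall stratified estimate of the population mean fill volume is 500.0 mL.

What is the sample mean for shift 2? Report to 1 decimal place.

499.2

Σ Nₕx̄ₕ = N·μ, so 575·x̄_2 = 1243·500.0 − (387·502.1 + 132·496.7 + 149·500.5).
= 621500 − 334451.6 = 287048.4.
x̄_2 = 287048.4 / 575 = 499.215... → 499.2.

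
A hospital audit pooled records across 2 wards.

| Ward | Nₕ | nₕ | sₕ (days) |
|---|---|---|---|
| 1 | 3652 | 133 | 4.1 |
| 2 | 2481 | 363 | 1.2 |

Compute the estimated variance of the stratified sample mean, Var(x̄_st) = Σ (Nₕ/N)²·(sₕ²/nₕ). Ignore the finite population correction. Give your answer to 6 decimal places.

N = 6133; Wₕ = Nₕ/N.
ward 1: (3652/6133)²·4.1²/133 = 0.044815854
ward 2: (2481/6133)²·1.2²/363 = 0.000649178
Sum = 0.045465032 → 0.045465.

0.045465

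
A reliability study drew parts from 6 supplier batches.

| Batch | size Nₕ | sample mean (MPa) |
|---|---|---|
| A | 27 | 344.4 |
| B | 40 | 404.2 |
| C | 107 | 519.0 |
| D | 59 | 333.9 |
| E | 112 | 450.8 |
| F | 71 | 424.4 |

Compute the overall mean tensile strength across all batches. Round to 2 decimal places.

N = 27 + 40 + 107 + 59 + 112 + 71 = 416.
Overall mean = Σ (Nₕ/N)·x̄ₕ — weight by population share, not a simple average.
Σ Nₕx̄ₕ = 27·344.4 + 40·404.2 + 107·519.0 + 59·333.9 + 112·450.8 + 71·424.4 = 9298.8 + 16168 + 55533 + 19700.1 + 50489.6 + 30132.4 = 181321.9.
Divide by N: 181321.9 / 416 = 435.8700... → 435.87.

435.87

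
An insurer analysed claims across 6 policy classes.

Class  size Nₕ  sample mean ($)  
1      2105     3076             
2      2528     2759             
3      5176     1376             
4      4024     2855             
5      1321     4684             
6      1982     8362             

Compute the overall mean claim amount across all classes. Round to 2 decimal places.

3199.20

N = 2105 + 2528 + 5176 + 4024 + 1321 + 1982 = 17136.
Weight each subgroup mean by Nₕ/N and sum.
Σ Nₕx̄ₕ = 2105·3076 + 2528·2759 + 5176·1376 + 4024·2855 + 1321·4684 + 1982·8362 = 6474980 + 6974752 + 7122176 + 11488520 + 6187564 + 16573484 = 54821476.
Divide by N: 54821476 / 17136 = 3199.1991... → 3199.20.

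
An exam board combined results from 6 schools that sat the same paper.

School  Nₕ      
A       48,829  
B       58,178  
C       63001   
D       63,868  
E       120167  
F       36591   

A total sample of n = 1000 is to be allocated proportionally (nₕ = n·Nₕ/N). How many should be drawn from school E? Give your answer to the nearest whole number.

Share of school E = 120167/390634 = 0.30762.
Allocate 1000 × 0.30762 = 307.620... → 308.

308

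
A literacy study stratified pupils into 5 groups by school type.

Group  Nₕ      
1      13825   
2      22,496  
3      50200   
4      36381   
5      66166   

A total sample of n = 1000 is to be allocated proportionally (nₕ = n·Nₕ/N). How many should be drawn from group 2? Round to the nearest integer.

119

Share of group 2 = 22496/189068 = 0.11898.
Allocate 1000 × 0.11898 = 118.984... → 119.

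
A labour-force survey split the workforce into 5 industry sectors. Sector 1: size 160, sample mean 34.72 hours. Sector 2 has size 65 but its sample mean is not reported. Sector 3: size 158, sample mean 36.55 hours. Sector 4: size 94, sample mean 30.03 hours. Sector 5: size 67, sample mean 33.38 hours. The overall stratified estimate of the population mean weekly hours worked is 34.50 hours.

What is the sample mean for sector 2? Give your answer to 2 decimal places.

36.59

N = 160 + 65 + 158 + 94 + 67 = 544.
Overall total = μ·N = 34.50·544 = 18768.
Subtract the known strata: 160·34.72 + 158·36.55 + 94·30.03 + 67·33.38 = 16389.38.
Remaining total for sector 2: 18768 − 16389.38 = 2378.62.
Divide by its size: 2378.62 / 65 = 36.5942... → 36.59.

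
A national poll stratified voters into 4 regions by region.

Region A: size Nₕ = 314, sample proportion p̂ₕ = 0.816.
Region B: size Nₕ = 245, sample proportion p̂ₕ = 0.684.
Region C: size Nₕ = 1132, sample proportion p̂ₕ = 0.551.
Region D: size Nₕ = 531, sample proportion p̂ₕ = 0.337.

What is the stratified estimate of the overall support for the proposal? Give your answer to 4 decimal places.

Wₕ = Nₕ/N with N = 2222: 0.1413, 0.1103, 0.5095, 0.2390.
p̂_st = 0.1413·0.816 + 0.1103·0.684 + 0.5095·0.551 + 0.2390·0.337 ≈ 0.551973... → 0.5520.

0.5520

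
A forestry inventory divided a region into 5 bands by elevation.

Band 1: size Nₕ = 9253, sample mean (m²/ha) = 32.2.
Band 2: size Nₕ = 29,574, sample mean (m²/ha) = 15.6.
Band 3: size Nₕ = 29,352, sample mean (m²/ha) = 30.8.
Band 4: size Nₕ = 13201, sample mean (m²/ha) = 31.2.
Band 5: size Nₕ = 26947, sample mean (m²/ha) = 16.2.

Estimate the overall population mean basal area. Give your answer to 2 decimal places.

23.19

N = 108327; weights Wₕ = Nₕ/N = (0.0854, 0.2730, 0.2710, 0.1219, 0.2488).
x̄_st = Σ Wₕ·x̄ₕ = 0.0854·32.2 + 0.2730·15.6 + 0.2710·30.8 + 0.1219·31.2 + 0.2488·16.2 ≈ 23.1868...
→ 23.19.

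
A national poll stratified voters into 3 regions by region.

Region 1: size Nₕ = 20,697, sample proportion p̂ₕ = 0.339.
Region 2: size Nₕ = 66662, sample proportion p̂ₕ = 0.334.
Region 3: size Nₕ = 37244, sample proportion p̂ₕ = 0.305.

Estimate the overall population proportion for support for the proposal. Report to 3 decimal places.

0.326

Wₕ = Nₕ/N with N = 124603: 0.1661, 0.5350, 0.2989.
p̂_st = 0.1661·0.339 + 0.5350·0.334 + 0.2989·0.305 ≈ 0.32616... → 0.326.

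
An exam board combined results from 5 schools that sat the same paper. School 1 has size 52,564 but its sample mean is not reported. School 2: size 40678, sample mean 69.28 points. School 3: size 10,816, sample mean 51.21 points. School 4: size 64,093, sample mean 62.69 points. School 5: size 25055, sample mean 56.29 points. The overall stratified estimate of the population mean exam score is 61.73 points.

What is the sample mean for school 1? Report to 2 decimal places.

59.47

N = 52564 + 40678 + 10816 + 64093 + 25055 = 193206.
Overall total = μ·N = 61.73·193206 = 11926606.38.
Subtract the known strata: 40678·69.28 + 10816·51.21 + 64093·62.69 + 25055·56.29 = 8800395.32.
Remaining total for school 1: 11926606.38 − 8800395.32 = 3126211.06.
Divide by its size: 3126211.06 / 52564 = 59.4744... → 59.47.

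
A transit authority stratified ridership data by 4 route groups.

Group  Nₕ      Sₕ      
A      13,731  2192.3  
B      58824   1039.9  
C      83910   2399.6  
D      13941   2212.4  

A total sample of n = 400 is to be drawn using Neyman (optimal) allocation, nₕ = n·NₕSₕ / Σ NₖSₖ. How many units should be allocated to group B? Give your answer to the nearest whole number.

Σ NₕSₕ = 13731·2192.3 + 58824·1039.9 + 83910·2399.6 + 13941·2212.4 = 323467053.3.
Share for B: 61171077.6/323467053.3 = 0.18911.
n_B = 400 × 0.18911 = 75.644... → 76.

76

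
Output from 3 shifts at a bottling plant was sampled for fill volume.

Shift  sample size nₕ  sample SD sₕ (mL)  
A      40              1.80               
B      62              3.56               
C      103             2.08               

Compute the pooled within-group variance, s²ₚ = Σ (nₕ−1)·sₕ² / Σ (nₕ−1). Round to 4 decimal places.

Degrees of freedom: 39 + 61 + 102 = 202.
Σ(nₕ−1)sₕ² = 39·3.24 + 61·12.6736 + 102·4.3264 = 1340.7424.
s²ₚ = 1340.7424 / 202 = 6.637339... → 6.6373.

6.6373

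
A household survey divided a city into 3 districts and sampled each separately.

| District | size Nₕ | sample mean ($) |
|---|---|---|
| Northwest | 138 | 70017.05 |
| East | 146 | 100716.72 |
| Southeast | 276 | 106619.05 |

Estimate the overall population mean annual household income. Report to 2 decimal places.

x̄_st = (Σ Nₕx̄ₕ) / (Σ Nₕ) = (138·70017.05 + 146·100716.72 + 276·106619.05) / 560
= 53793851.82 / 560 = 96060.4497... → 96060.45.

96060.45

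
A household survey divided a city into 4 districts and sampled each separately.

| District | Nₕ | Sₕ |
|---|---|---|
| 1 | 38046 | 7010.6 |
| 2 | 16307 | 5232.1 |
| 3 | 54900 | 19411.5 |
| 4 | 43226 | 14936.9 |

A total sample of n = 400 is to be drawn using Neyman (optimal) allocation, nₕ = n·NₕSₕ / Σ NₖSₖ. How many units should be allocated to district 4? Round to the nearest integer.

Σ NₕSₕ = 38046·7010.6 + 16307·5232.1 + 54900·19411.5 + 43226·14936.9 = 2063398931.7.
Share for 4: 645662439.4/2063398931.7 = 0.31291.
n_4 = 400 × 0.31291 = 125.165... → 125.

125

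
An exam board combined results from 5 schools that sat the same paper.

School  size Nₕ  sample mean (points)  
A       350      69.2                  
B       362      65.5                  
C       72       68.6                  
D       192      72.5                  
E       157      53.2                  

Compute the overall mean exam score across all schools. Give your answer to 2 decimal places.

66.32

N = 350 + 362 + 72 + 192 + 157 = 1133.
Weight each subgroup mean by Nₕ/N and sum.
Σ Nₕx̄ₕ = 350·69.2 + 362·65.5 + 72·68.6 + 192·72.5 + 157·53.2 = 24220 + 23711 + 4939.2 + 13920 + 8352.4 = 75142.6.
Divide by N: 75142.6 / 1133 = 66.3218... → 66.32.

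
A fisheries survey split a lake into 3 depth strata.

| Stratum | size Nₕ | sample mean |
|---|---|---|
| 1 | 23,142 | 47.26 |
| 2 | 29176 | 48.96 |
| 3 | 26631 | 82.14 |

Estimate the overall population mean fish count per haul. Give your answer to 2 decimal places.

59.65

x̄_st = (Σ Nₕx̄ₕ) / (Σ Nₕ) = (23142·47.26 + 29176·48.96 + 26631·82.14) / 78949
= 4709618.22 / 78949 = 59.6539... → 59.65.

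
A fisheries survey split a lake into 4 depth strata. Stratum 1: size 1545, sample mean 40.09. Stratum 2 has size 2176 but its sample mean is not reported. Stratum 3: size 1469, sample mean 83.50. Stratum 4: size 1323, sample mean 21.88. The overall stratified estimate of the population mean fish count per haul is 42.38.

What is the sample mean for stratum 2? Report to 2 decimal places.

Σ Nₕx̄ₕ = N·μ, so 2176·x̄_2 = 6513·42.38 − (1545·40.09 + 1469·83.50 + 1323·21.88).
= 276020.94 − 213547.79 = 62473.15.
x̄_2 = 62473.15 / 2176 = 28.7101... → 28.71.

28.71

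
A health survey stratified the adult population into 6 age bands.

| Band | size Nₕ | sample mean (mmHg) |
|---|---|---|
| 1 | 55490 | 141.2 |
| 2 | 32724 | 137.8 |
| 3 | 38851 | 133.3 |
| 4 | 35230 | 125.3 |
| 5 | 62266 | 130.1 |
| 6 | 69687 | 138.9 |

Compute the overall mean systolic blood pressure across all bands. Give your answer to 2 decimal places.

x̄_st = (Σ Nₕx̄ₕ) / (Σ Nₕ) = (55490·141.2 + 32724·137.8 + 38851·133.3 + 35230·125.3 + 62266·130.1 + 69687·138.9) / 294248
= 39718043.4 / 294248 = 134.9815... → 134.98.

134.98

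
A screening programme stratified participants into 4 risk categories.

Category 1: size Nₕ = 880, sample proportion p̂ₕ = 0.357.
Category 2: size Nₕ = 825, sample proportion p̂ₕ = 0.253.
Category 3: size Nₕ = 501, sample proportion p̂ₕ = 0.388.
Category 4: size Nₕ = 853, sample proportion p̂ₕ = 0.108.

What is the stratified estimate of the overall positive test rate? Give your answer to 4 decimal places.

0.2646

N = 880 + 825 + 501 + 853 = 3059.
Overall proportion = Σ (Nₕ/N)·p̂ₕ.
Σ Nₕp̂ₕ = 314.16 + 208.725 + 194.388 + 92.124 = 809.397.
809.397 / 3059 = 0.264595... → 0.2646.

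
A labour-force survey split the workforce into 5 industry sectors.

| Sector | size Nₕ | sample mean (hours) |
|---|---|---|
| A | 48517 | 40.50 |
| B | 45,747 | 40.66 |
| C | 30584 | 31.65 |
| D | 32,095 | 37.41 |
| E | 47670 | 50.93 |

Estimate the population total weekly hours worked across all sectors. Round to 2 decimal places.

8421502.17

A: 48517·40.50 = 1964938.5
B: 45747·40.66 = 1860073.02
C: 30584·31.65 = 967983.6
D: 32095·37.41 = 1200673.95
E: 47670·50.93 = 2427833.1
τ̂ = Σ Nₕx̄ₕ = 8421502.17.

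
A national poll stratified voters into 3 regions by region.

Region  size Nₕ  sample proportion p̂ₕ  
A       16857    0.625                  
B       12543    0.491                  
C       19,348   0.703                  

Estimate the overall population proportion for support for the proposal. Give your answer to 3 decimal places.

0.621

Wₕ = Nₕ/N with N = 48748: 0.3458, 0.2573, 0.3969.
p̂_st = 0.3458·0.625 + 0.2573·0.491 + 0.3969·0.703 ≈ 0.62148... → 0.621.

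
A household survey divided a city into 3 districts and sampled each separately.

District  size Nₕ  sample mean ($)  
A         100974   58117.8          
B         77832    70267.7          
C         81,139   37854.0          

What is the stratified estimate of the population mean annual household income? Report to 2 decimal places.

N = 259945; weights Wₕ = Nₕ/N = (0.3884, 0.2994, 0.3121).
x̄_st = Σ Wₕ·x̄ₕ = 0.3884·58117.8 + 0.2994·70267.7 + 0.3121·37854.0 ≈ 55430.5644...
→ 55430.56.

55430.56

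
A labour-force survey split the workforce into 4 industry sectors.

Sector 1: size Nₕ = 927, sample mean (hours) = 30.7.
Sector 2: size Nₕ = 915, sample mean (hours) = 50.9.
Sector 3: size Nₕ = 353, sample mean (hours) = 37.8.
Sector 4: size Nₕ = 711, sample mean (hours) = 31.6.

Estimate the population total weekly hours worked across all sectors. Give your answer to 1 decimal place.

110843.4

1: 927·30.7 = 28458.9
2: 915·50.9 = 46573.5
3: 353·37.8 = 13343.4
4: 711·31.6 = 22467.6
τ̂ = Σ Nₕx̄ₕ = 110843.4.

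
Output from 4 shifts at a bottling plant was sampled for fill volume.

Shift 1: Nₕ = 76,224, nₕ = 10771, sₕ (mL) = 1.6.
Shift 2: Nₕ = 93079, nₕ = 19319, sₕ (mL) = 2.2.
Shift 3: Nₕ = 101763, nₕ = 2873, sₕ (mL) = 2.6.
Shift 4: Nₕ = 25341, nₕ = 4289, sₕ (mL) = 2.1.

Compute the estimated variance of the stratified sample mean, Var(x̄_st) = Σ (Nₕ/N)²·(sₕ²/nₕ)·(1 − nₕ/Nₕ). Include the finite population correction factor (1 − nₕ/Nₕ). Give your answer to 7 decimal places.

N = 296407. Term for each stratum: Wₕ²sₕ²/nₕ·(1−nₕ/Nₕ).
Var(x̄_st) = 0.0000134967 + 0.0000195775 + 0.0002695110 + 0.0000062434 = 0.0003088286 → 0.0003088.

0.0003088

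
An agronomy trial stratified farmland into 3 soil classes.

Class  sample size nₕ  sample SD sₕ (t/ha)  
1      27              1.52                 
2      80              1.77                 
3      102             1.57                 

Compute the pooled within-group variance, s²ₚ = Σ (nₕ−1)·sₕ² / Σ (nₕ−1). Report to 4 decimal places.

Degrees of freedom: 26 + 79 + 101 = 206.
Σ(nₕ−1)sₕ² = 26·2.3104 + 79·3.1329 + 101·2.4649 = 556.5244.
s²ₚ = 556.5244 / 206 = 2.701575... → 2.7016.

2.7016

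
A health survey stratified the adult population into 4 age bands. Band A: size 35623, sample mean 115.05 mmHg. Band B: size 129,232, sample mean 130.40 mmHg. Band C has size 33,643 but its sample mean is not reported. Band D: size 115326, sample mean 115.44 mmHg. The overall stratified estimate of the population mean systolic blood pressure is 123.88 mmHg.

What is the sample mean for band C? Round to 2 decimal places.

Σ Nₕx̄ₕ = N·μ, so 33643·x̄_C = 313824·123.88 − (35623·115.05 + 129232·130.40 + 115326·115.44).
= 38876517.12 − 34263512.39 = 4613004.73.
x̄_C = 4613004.73 / 33643 = 137.1163... → 137.12.

137.12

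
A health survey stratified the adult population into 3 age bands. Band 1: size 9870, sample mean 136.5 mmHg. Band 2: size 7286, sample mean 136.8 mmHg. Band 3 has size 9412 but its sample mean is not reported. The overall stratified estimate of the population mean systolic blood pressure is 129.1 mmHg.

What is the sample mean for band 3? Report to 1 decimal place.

115.4

Σ Nₕx̄ₕ = N·μ, so 9412·x̄_3 = 26568·129.1 − (9870·136.5 + 7286·136.8).
= 3429928.8 − 2343979.8 = 1085949.
x̄_3 = 1085949 / 9412 = 115.379... → 115.4.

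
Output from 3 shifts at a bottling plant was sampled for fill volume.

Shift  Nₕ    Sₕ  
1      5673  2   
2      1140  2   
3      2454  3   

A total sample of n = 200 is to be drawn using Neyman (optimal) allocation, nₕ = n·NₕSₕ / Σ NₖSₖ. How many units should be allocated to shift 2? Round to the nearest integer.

Σ NₕSₕ = 5673·2 + 1140·2 + 2454·3 = 20988.
Share for 2: 2280/20988 = 0.10863.
n_2 = 200 × 0.10863 = 21.727... → 22.

22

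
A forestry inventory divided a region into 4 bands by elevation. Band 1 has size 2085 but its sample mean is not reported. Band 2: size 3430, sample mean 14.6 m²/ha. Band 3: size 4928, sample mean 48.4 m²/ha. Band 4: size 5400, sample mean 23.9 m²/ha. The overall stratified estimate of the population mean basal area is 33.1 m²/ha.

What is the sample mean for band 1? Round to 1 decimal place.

51.2

Σ Nₕx̄ₕ = N·μ, so 2085·x̄_1 = 15843·33.1 − (3430·14.6 + 4928·48.4 + 5400·23.9).
= 524403.3 − 417653.2 = 106750.1.
x̄_1 = 106750.1 / 2085 = 51.199... → 51.2.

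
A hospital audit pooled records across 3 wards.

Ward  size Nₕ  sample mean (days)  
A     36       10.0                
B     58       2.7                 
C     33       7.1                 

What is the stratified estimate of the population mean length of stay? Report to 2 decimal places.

N = 127; weights Wₕ = Nₕ/N = (0.2835, 0.4567, 0.2598).
x̄_st = Σ Wₕ·x̄ₕ = 0.2835·10.0 + 0.4567·2.7 + 0.2598·7.1 ≈ 5.9126...
→ 5.91.

5.91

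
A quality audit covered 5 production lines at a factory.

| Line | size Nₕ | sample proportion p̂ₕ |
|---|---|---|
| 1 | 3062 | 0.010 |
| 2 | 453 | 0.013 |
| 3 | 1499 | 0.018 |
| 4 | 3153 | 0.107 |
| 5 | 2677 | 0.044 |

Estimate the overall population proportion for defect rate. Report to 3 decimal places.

N = 3062 + 453 + 1499 + 3153 + 2677 = 10844.
Overall proportion = Σ (Nₕ/N)·p̂ₕ.
Σ Nₕp̂ₕ = 30.62 + 5.889 + 26.982 + 337.371 + 117.788 = 518.65.
518.65 / 10844 = 0.04783... → 0.048.

0.048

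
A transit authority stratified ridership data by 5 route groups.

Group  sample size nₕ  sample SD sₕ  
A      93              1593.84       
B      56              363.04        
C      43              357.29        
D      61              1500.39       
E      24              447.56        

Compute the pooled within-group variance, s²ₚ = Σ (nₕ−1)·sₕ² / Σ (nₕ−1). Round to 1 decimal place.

1419109.5

A: (93−1)·1593.84² = 92·2540325.9456 = 233709986.9952
B: (56−1)·363.04² = 55·131798.0416 = 7248892.288
C: (43−1)·357.29² = 42·127656.1441 = 5361558.0522
D: (61−1)·1500.39² = 60·2251170.1521 = 135070209.126
E: (24−1)·447.56² = 23·200309.9536 = 4607128.9328
Numerator = 385997775.3942; denominator = Σ(nₕ−1) = 272.
s²ₚ = 385997775.3942/272 = 1419109.468... → 1419109.5.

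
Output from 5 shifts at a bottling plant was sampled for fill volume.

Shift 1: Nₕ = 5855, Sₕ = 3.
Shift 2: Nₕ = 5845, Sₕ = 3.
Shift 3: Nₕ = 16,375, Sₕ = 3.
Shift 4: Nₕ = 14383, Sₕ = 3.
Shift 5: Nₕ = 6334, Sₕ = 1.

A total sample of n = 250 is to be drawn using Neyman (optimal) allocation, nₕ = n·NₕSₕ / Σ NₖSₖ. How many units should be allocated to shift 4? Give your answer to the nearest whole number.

81

1: NₕSₕ = 5855·3 = 17565
2: NₕSₕ = 5845·3 = 17535
3: NₕSₕ = 16375·3 = 49125
4: NₕSₕ = 14383·3 = 43149
5: NₕSₕ = 6334·1 = 6334
Σ NₕSₕ = 133708.
n_4 = 250·43149/133708 = 80.678... → 81.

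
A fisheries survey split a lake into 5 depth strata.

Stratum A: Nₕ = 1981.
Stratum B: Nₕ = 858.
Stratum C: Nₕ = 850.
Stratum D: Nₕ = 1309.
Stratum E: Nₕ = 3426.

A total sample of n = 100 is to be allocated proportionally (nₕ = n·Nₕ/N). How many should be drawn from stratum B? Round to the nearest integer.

10

Share of stratum B = 858/8424 = 0.10185.
Allocate 100 × 0.10185 = 10.185... → 10.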